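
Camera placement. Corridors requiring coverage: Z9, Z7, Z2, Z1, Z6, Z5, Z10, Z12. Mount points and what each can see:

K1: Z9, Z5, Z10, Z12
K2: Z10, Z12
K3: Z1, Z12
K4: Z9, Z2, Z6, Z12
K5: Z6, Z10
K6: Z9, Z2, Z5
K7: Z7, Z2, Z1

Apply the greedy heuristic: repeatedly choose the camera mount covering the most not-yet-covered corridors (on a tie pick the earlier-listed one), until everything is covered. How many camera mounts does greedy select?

3

Pick 1: K1 covers 4 new corridors (Z9, Z5, Z10, Z12).
Pick 2: K7 covers 3 new corridors (Z7, Z2, Z1).
Pick 3: K4 covers 1 new corridors (Z6).
Greedy uses 3 camera mounts.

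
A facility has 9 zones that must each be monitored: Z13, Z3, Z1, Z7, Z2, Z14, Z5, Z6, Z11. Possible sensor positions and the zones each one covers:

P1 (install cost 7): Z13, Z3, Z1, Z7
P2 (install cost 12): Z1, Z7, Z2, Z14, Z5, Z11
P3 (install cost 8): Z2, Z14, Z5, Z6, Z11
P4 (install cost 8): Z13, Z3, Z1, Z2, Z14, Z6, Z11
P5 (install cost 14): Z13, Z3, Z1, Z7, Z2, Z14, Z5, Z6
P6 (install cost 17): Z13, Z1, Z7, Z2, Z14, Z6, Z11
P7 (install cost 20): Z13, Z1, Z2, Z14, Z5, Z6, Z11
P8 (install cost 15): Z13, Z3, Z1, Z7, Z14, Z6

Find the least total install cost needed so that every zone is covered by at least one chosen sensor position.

15

P1, P3 cover every zone at install cost 7 + 8 = 15.
Any cover uses at least 2 sensor positions; among all covering selections none totals below 15.
Greedy by coverage-per-install cost would pick P4, P2 for 20 — worse than the optimum 15.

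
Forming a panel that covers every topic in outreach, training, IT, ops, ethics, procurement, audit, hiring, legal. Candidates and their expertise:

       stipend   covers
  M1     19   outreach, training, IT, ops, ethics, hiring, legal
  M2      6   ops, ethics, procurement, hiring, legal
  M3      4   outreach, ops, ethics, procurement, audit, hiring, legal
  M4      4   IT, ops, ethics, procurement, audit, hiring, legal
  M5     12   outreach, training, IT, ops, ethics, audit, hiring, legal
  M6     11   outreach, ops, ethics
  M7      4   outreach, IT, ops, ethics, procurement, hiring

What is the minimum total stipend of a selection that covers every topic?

M3, M5 cover every topic at stipend 4 + 12 = 16.
Any cover uses at least 2 members; among all covering selections none totals below 16.
Greedy by coverage-per-stipend would pick M3, M4, M5 for 20 — worse than the optimum 16.

16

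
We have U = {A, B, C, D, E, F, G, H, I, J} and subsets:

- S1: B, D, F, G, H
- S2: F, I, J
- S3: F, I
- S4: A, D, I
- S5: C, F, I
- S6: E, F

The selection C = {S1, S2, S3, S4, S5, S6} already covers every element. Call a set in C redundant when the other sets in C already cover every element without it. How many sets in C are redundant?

1

Drop S1: B, G, H uncovered — not redundant.
Drop S2: J uncovered — not redundant.
Drop S3: the rest still cover every element — redundant.
Drop S4: A uncovered — not redundant.
Drop S5: C uncovered — not redundant.
Drop S6: E uncovered — not redundant.
1 redundant: S3.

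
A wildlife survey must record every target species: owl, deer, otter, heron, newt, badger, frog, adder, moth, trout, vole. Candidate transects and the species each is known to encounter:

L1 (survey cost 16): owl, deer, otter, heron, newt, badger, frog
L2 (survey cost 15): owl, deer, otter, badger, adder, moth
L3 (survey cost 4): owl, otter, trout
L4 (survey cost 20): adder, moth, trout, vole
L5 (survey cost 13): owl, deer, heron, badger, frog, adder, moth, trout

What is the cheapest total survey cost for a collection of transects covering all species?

36

L1, L4 cover every species at survey cost 16 + 20 = 36.
Any cover uses at least 2 transects; among all covering selections none totals below 36.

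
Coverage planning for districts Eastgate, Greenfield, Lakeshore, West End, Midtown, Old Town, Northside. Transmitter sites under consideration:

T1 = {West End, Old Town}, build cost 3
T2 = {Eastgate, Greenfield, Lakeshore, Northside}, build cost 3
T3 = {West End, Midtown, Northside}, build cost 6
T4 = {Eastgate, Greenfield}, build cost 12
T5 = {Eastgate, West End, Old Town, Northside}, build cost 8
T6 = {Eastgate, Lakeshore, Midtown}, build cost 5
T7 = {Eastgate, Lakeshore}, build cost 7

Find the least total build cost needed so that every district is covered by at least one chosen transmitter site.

11

T1, T2, T6 cover every district at build cost 3 + 3 + 5 = 11.
Any cover uses at least 3 transmitter sites; among all covering selections none totals below 11.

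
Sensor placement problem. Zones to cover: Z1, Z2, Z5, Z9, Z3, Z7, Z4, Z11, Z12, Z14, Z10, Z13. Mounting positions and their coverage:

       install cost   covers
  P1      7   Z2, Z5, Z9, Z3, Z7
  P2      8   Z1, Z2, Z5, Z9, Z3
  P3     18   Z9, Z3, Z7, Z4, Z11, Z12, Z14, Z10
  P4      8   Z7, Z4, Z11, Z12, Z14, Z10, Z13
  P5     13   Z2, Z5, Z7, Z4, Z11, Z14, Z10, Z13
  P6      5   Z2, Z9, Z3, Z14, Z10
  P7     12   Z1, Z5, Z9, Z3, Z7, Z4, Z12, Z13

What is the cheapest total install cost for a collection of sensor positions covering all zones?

P2, P4 cover every zone at install cost 8 + 8 = 16.
Any cover uses at least 2 sensor positions; among all covering selections none totals below 16.

16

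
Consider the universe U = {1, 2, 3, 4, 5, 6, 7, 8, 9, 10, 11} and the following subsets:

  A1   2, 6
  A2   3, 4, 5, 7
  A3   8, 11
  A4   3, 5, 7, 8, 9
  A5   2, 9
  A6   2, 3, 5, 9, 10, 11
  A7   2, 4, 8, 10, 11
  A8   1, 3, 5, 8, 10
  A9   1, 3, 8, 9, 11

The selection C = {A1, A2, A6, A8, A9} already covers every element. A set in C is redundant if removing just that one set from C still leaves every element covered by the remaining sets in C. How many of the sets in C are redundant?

3

Drop A1: 6 uncovered — not redundant.
Drop A2: 4, 7 uncovered — not redundant.
Drop A6: the rest still cover every element — redundant.
Drop A8: the rest still cover every element — redundant.
Drop A9: the rest still cover every element — redundant.
3 redundant: A6, A8, A9.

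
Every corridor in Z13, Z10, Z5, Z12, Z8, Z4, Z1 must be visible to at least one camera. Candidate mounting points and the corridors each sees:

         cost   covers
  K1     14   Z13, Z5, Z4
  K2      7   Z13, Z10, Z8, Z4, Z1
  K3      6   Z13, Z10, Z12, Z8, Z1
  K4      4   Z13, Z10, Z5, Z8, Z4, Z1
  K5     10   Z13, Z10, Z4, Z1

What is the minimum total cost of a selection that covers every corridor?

10

K3, K4 cover every corridor at cost 6 + 4 = 10.
Any cover uses at least 2 camera mounts; among all covering selections none totals below 10.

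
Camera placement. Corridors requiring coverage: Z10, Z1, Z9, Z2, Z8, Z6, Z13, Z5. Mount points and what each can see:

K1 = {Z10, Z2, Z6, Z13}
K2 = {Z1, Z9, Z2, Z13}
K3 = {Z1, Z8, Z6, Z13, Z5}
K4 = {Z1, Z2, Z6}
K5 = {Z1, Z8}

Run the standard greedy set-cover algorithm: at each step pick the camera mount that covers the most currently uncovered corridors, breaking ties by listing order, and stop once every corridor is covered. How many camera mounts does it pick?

3

Pick 1: K3 covers 5 new corridors (Z1, Z8, Z6, Z13, Z5).
Pick 2: K1 covers 2 new corridors (Z10, Z2).
Pick 3: K2 covers 1 new corridors (Z9).
Greedy uses 3 camera mounts.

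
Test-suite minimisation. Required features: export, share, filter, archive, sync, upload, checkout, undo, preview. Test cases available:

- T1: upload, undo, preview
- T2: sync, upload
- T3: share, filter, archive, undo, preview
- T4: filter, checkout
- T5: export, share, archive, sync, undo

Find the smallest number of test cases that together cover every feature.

T1, T4, T5 together cover {export, share, filter, archive, sync, upload, checkout, undo, preview} — every feature.
No 2 of the 5 test cases cover everything (all 10 pairs fall short), so 3 is minimum.
Greedy (largest uncovered first) would take T3, T2, T4, T5 — 4 test cases — but 3 suffice.

3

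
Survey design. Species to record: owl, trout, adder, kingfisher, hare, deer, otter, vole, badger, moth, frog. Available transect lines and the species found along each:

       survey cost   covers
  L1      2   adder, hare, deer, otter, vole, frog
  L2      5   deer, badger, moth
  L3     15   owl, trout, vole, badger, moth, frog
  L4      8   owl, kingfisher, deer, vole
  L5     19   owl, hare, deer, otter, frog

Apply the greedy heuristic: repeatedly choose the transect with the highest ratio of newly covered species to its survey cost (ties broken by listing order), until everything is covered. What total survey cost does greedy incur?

30

Pick 1: L1 adds 6 new (adder, hare, deer, otter, vole, frog) at survey cost 2 (ratio 6/2).
Pick 2: L2 adds 2 new (badger, moth) at survey cost 5 (ratio 2/5).
Pick 3: L4 adds 2 new (owl, kingfisher) at survey cost 8 (ratio 2/8).
Pick 4: L3 adds 1 new (trout) at survey cost 15 (ratio 1/15).
Greedy total survey cost: 2 + 5 + 8 + 15 = 30. (The true optimum is 25, so greedy overshoots here.)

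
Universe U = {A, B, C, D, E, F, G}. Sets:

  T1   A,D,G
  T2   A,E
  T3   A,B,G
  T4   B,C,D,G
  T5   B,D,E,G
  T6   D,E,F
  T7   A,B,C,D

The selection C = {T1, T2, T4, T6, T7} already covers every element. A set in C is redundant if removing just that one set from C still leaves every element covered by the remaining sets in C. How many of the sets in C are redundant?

4

Drop T1: the rest still cover every element — redundant.
Drop T2: the rest still cover every element — redundant.
Drop T4: the rest still cover every element — redundant.
Drop T6: F uncovered — not redundant.
Drop T7: the rest still cover every element — redundant.
4 redundant: T1, T2, T4, T7.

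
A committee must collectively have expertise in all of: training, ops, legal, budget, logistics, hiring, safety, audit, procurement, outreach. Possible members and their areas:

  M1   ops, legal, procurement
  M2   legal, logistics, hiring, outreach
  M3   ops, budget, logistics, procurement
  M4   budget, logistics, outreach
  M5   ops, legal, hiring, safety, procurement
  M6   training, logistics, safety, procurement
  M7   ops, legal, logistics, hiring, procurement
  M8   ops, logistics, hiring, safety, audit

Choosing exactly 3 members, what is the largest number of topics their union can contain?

Choosing M1, M4, M8 covers {ops, legal, budget, logistics, hiring, safety, audit, procurement, outreach} — 9 topics.
No choice of 3 members does better; here training is left uncovered.

9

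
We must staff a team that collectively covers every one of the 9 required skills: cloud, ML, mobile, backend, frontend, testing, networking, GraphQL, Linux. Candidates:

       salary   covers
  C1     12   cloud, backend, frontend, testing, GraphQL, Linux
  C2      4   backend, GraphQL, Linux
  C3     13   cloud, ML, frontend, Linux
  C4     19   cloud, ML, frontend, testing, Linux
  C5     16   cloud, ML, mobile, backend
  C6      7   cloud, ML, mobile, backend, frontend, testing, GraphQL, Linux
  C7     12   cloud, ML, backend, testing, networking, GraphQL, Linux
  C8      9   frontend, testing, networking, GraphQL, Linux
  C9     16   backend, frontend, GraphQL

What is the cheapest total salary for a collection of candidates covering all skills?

C6, C8 cover every skill at salary 7 + 9 = 16.
Any cover uses at least 2 candidates; among all covering selections none totals below 16.

16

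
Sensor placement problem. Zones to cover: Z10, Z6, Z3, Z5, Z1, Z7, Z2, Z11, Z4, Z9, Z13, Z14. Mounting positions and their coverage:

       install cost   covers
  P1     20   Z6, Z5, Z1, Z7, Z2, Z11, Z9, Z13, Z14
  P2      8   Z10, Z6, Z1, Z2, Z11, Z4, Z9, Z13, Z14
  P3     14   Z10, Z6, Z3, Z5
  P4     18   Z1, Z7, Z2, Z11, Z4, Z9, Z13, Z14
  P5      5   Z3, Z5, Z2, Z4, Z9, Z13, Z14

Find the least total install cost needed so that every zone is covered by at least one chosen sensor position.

P2, P4, P5 cover every zone at install cost 8 + 18 + 5 = 31.
Any cover uses at least 2 sensor positions; among all covering selections none totals below 31.

31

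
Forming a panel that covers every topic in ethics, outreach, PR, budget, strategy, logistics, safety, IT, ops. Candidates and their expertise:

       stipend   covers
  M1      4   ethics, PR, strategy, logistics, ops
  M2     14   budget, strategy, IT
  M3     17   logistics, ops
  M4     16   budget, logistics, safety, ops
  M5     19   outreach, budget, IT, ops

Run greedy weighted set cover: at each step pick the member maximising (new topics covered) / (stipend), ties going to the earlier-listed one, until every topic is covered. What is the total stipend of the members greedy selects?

Pick 1: M1 adds 5 new (ethics, PR, strategy, logistics, ops) at stipend 4 (ratio 5/4).
Pick 2: M5 adds 3 new (outreach, budget, IT) at stipend 19 (ratio 3/19).
Pick 3: M4 adds 1 new (safety) at stipend 16 (ratio 1/16).
Greedy total stipend: 4 + 19 + 16 = 39.

39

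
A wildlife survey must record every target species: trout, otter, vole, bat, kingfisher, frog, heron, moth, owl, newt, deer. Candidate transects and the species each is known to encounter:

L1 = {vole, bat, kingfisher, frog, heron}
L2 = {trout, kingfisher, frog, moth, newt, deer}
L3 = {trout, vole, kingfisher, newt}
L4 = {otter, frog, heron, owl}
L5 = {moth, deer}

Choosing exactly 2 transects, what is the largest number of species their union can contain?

Choosing L1, L2 covers {trout, vole, bat, kingfisher, frog, heron, moth, newt, deer} — 9 species.
No choice of 2 transects does better; here otter, owl are left uncovered.

9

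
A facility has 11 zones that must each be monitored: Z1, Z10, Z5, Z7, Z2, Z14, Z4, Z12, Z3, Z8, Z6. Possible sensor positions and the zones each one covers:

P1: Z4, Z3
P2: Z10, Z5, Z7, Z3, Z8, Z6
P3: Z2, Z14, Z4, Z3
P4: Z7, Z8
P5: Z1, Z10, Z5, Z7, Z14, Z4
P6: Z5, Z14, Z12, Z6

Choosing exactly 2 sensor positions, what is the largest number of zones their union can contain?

9

Choosing P2, P3 covers {Z10, Z5, Z7, Z2, Z14, Z4, Z3, Z8, Z6} — 9 zones.
No choice of 2 sensor positions does better; here Z1, Z12 are left uncovered.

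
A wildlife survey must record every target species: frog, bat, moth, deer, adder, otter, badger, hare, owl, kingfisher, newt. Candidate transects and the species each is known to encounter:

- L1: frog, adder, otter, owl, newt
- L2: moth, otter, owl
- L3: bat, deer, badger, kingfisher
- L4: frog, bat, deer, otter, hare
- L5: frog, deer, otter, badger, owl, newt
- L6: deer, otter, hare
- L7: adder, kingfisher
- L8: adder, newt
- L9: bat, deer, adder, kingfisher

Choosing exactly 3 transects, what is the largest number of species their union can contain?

10

Choosing L1, L2, L3 covers {frog, bat, moth, deer, adder, otter, badger, owl, kingfisher, newt} — 10 species.
No choice of 3 transects does better; here hare is left uncovered.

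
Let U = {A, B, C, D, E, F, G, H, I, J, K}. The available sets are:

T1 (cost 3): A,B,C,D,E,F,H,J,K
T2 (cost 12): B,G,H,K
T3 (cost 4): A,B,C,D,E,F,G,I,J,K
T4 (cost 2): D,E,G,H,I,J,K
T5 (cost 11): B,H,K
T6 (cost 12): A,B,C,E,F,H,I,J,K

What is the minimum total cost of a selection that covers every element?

T1, T4 cover every element at cost 3 + 2 = 5.
Any cover uses at least 2 sets; among all covering selections none totals below 5.

5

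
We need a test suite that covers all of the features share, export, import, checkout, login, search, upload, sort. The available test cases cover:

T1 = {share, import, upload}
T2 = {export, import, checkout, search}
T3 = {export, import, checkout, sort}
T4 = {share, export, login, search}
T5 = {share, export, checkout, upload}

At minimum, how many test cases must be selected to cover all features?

T1, T3, T4 together cover {share, export, import, checkout, login, search, upload, sort} — every feature.
No 2 of the 5 test cases cover everything (all 10 pairs fall short), so 3 is minimum.

3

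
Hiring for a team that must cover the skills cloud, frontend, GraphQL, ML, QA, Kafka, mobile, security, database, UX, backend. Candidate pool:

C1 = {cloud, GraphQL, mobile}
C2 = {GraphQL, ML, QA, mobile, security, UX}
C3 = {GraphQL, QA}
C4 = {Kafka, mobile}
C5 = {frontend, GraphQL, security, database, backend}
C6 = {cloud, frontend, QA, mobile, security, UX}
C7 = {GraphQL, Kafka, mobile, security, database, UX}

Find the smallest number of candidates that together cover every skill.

4

C1, C2, C4, C5 together cover {cloud, frontend, GraphQL, ML, QA, Kafka, mobile, security, database, UX, backend} — every skill.
No 3 of the 7 candidates cover everything (all 35 triples fall short), so 4 is minimum.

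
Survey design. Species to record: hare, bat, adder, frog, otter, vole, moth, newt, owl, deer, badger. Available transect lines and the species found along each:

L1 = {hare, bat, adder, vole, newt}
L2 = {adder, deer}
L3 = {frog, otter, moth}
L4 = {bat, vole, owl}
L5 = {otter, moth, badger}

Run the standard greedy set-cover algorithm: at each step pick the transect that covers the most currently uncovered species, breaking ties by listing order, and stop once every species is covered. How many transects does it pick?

Pick 1: L1 covers 5 new species (hare, bat, adder, vole, newt).
Pick 2: L3 covers 3 new species (frog, otter, moth).
Pick 3: L2 covers 1 new species (deer).
Pick 4: L4 covers 1 new species (owl).
Pick 5: L5 covers 1 new species (badger).
Greedy uses 5 transects.

5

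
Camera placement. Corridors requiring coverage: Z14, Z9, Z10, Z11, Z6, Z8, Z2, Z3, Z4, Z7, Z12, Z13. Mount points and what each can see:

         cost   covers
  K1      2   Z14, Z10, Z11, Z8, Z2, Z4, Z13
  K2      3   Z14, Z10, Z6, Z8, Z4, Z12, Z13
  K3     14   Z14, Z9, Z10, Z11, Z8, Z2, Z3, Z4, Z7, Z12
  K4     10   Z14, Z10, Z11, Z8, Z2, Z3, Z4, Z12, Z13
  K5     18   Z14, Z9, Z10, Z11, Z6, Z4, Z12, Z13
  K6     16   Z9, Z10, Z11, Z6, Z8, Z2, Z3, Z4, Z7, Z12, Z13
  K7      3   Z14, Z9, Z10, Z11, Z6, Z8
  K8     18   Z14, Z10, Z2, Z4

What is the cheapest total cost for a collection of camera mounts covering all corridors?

17

K2, K3 cover every corridor at cost 3 + 14 = 17.
Any cover uses at least 2 camera mounts; among all covering selections none totals below 17.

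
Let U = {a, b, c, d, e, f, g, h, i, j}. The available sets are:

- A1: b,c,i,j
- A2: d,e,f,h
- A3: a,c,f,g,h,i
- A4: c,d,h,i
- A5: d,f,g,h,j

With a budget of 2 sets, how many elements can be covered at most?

Choosing A1, A2 covers {b, c, d, e, f, h, i, j} — 8 elements.
No choice of 2 sets does better; here a, g are left uncovered.

8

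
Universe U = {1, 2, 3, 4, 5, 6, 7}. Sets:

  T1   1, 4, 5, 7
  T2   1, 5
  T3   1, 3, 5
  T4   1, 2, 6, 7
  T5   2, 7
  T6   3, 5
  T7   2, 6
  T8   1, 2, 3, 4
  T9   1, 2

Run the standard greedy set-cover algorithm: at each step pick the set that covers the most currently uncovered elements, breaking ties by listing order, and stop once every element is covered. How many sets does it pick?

Pick 1: T1 covers 4 new elements (1, 4, 5, 7).
Pick 2: T4 covers 2 new elements (2, 6).
Pick 3: T3 covers 1 new elements (3).
Greedy uses 3 sets.

3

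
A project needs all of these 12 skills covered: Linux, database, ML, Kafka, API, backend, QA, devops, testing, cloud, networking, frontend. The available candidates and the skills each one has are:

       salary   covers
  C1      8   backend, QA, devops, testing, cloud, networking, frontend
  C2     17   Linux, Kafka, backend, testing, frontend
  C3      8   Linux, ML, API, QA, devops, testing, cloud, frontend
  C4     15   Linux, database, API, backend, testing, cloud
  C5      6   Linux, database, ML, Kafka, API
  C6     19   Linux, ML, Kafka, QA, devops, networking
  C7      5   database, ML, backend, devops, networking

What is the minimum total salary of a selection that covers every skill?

14

C1, C5 cover every skill at salary 8 + 6 = 14.
Any cover uses at least 2 candidates; among all covering selections none totals below 14.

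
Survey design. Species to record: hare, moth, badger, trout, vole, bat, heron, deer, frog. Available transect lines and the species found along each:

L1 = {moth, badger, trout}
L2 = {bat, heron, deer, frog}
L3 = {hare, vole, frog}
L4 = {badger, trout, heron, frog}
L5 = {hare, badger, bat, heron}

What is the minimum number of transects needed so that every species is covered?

3

L1, L2, L3 together cover {hare, moth, badger, trout, vole, bat, heron, deer, frog} — every species.
No 2 of the 5 transects cover everything (all 10 pairs fall short), so 3 is minimum.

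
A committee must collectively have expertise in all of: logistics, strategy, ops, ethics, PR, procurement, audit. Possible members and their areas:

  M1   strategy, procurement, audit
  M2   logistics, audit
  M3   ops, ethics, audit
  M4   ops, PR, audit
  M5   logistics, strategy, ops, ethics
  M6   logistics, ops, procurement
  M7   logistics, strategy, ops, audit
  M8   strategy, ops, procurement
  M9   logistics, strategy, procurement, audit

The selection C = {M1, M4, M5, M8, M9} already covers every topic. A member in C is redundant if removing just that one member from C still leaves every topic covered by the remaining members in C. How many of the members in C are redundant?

Drop M1: the rest still cover every topic — redundant.
Drop M4: PR uncovered — not redundant.
Drop M5: ethics uncovered — not redundant.
Drop M8: the rest still cover every topic — redundant.
Drop M9: the rest still cover every topic — redundant.
3 redundant: M1, M8, M9.

3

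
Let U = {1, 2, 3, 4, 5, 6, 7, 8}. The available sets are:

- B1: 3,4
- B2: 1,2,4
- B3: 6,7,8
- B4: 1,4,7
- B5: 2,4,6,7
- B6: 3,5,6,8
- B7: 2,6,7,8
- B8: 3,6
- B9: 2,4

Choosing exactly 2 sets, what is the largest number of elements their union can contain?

7

Choosing B2, B6 covers {1, 2, 3, 4, 5, 6, 8} — 7 elements.
No choice of 2 sets does better; here 7 is left uncovered.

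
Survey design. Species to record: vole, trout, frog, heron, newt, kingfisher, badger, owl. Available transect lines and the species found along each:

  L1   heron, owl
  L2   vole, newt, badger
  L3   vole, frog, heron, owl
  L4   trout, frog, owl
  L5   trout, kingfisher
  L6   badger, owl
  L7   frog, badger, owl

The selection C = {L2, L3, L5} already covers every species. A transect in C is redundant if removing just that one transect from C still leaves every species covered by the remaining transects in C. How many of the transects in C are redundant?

Drop L2: newt, badger uncovered — not redundant.
Drop L3: frog, heron, owl uncovered — not redundant.
Drop L5: trout, kingfisher uncovered — not redundant.
None of the transects in C is redundant.

0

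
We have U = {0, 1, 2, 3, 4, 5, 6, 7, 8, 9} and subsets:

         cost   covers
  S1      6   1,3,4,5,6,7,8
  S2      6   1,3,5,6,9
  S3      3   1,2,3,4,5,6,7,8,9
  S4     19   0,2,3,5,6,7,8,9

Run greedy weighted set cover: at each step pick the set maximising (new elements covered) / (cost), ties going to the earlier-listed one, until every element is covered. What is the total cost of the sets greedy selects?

22

Pick 1: S3 adds 9 new (1, 2, 3, 4, 5, 6, 7, 8, 9) at cost 3 (ratio 9/3).
Pick 2: S4 adds 1 new (0) at cost 19 (ratio 1/19).
Greedy total cost: 3 + 19 = 22.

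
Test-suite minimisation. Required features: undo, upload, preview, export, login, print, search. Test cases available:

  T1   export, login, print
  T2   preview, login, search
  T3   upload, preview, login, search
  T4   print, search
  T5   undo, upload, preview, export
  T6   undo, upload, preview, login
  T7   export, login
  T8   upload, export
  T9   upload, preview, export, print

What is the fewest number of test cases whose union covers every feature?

3

T1, T2, T5 together cover {undo, upload, preview, export, login, print, search} — every feature.
No 2 of the 9 test cases cover everything (all 36 pairs fall short), so 3 is minimum.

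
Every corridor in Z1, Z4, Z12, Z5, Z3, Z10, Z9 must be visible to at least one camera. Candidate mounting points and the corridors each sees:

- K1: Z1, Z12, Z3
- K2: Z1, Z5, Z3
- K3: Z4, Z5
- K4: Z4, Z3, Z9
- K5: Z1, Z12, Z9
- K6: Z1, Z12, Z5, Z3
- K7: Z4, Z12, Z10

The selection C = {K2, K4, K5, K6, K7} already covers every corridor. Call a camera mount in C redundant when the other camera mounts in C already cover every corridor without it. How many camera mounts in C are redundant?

4

Drop K2: the rest still cover every corridor — redundant.
Drop K4: the rest still cover every corridor — redundant.
Drop K5: the rest still cover every corridor — redundant.
Drop K6: the rest still cover every corridor — redundant.
Drop K7: Z10 uncovered — not redundant.
4 redundant: K2, K4, K5, K6.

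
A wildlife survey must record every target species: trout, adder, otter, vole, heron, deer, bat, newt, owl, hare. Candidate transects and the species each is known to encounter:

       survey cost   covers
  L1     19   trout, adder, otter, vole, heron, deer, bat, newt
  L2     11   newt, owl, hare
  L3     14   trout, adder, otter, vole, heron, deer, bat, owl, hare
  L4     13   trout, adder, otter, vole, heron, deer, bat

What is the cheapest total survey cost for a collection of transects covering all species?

L2, L4 cover every species at survey cost 11 + 13 = 24.
Any cover uses at least 2 transects; among all covering selections none totals below 24.
Greedy by coverage-per-survey cost would pick L3, L2 for 25 — worse than the optimum 24.

24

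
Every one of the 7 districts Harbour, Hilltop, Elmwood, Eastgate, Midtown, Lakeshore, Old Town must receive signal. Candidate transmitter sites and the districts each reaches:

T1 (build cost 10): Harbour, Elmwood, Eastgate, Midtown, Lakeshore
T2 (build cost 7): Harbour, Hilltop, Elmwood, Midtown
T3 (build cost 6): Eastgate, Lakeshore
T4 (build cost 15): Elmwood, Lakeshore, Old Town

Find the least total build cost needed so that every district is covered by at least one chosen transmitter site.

28

T2, T3, T4 cover every district at build cost 7 + 6 + 15 = 28.
Any cover uses at least 3 transmitter sites; among all covering selections none totals below 28.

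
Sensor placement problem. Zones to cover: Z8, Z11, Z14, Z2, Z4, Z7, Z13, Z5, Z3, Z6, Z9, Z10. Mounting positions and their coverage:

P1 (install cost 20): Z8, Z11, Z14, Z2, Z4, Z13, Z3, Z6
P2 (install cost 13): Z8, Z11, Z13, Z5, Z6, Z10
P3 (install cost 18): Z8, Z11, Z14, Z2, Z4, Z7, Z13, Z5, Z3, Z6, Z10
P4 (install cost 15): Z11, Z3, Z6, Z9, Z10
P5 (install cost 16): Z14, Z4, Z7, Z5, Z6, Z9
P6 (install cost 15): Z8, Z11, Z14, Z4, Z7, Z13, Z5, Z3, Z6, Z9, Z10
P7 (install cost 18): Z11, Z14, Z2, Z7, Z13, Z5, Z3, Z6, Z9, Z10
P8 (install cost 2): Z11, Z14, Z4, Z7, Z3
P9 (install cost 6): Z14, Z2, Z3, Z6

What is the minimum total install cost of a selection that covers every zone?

21

P6, P9 cover every zone at install cost 15 + 6 = 21.
Any cover uses at least 2 sensor positions; among all covering selections none totals below 21.
Greedy by coverage-per-install cost would pick P8, P6, P9 for 23 — worse than the optimum 21.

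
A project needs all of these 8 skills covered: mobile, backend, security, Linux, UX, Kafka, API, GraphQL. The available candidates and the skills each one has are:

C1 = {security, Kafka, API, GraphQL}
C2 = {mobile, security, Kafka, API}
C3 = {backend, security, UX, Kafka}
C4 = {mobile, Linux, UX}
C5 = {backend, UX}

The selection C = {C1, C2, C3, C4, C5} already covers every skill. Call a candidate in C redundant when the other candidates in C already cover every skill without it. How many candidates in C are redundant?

Drop C1: GraphQL uncovered — not redundant.
Drop C2: the rest still cover every skill — redundant.
Drop C3: the rest still cover every skill — redundant.
Drop C4: Linux uncovered — not redundant.
Drop C5: the rest still cover every skill — redundant.
3 redundant: C2, C3, C5.

3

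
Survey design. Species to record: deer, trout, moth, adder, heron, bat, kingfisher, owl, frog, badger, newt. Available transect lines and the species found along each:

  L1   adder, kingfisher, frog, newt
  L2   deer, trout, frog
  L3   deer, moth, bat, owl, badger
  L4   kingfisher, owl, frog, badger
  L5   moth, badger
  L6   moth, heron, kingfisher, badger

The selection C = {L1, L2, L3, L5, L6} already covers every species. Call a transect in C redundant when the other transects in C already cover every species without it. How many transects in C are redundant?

1

Drop L1: adder, newt uncovered — not redundant.
Drop L2: trout uncovered — not redundant.
Drop L3: bat, owl uncovered — not redundant.
Drop L5: the rest still cover every species — redundant.
Drop L6: heron uncovered — not redundant.
1 redundant: L5.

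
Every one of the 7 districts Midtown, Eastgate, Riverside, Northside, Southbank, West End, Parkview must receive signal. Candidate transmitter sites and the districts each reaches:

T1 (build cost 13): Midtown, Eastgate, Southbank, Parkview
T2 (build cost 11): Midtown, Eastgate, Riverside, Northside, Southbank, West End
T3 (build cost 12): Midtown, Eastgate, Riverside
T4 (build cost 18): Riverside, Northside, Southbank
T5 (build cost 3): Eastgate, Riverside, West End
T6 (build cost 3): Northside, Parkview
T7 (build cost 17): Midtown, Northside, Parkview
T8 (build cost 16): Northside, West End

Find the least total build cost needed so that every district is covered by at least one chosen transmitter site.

14

T2, T6 cover every district at build cost 11 + 3 = 14.
Any cover uses at least 2 transmitter sites; among all covering selections none totals below 14.
Greedy by coverage-per-build cost would pick T5, T6, T2 for 17 — worse than the optimum 14.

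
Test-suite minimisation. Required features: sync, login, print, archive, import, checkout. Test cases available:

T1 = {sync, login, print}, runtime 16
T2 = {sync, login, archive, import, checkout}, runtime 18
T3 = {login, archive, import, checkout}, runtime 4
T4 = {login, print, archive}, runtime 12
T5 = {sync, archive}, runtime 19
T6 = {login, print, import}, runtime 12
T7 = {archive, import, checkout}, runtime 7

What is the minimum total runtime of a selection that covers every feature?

20

T1, T3 cover every feature at runtime 16 + 4 = 20.
Any cover uses at least 2 test cases; among all covering selections none totals below 20.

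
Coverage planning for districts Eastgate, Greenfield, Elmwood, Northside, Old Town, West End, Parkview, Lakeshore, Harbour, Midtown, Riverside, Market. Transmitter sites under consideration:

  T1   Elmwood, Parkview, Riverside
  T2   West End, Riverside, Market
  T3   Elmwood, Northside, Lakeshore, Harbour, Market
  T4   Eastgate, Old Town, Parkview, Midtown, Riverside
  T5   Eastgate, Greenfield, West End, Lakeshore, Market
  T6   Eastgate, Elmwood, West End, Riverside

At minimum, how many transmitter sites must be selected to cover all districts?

T3, T4, T5 together cover {Eastgate, Greenfield, Elmwood, Northside, Old Town, West End, Parkview, Lakeshore, Harbour, Midtown, Riverside, Market} — every district.
No 2 of the 6 transmitter sites cover everything (all 15 pairs fall short), so 3 is minimum.

3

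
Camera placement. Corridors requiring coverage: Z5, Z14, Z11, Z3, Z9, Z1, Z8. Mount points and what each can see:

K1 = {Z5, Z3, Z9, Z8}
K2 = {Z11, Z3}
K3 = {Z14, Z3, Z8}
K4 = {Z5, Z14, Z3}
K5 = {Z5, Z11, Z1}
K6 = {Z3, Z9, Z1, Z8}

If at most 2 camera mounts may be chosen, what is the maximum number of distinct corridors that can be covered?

Choosing K1, K5 covers {Z5, Z11, Z3, Z9, Z1, Z8} — 6 corridors.
No choice of 2 camera mounts does better; here Z14 is left uncovered.

6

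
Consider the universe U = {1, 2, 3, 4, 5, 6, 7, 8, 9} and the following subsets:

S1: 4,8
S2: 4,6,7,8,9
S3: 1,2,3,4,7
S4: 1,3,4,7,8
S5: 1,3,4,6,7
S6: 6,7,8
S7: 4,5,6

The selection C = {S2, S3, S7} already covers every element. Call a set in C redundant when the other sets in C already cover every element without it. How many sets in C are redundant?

0

Drop S2: 8, 9 uncovered — not redundant.
Drop S3: 1, 2, 3 uncovered — not redundant.
Drop S7: 5 uncovered — not redundant.
None of the sets in C is redundant.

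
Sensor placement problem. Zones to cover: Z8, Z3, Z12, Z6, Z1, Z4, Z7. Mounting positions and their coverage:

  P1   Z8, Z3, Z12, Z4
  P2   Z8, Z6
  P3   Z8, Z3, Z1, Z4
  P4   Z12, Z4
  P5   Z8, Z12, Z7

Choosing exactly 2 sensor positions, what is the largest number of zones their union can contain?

Choosing P3, P5 covers {Z8, Z3, Z12, Z1, Z4, Z7} — 6 zones.
No choice of 2 sensor positions does better; here Z6 is left uncovered.

6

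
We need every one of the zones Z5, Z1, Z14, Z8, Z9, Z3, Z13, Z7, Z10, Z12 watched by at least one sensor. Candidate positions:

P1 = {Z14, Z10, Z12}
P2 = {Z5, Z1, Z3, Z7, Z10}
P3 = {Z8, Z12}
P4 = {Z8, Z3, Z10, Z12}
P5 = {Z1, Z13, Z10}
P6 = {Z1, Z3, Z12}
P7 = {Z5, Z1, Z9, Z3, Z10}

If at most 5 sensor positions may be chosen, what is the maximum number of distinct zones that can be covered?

10

Choosing P1, P2, P3, P5, P7 covers {Z5, Z1, Z14, Z8, Z9, Z3, Z13, Z7, Z10, Z12} — 10 zones.
That is all 10 zones.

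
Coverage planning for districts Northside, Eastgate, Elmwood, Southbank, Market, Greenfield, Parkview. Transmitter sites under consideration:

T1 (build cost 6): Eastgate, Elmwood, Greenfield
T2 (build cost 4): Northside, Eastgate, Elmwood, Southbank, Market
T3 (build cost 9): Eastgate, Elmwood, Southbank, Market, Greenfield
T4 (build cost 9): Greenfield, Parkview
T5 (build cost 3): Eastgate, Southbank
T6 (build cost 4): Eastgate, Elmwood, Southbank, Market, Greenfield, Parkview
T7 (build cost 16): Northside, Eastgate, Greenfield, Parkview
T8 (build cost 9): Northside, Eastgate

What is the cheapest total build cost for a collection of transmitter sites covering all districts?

T2, T6 cover every district at build cost 4 + 4 = 8.
Any cover uses at least 2 transmitter sites; among all covering selections none totals below 8.

8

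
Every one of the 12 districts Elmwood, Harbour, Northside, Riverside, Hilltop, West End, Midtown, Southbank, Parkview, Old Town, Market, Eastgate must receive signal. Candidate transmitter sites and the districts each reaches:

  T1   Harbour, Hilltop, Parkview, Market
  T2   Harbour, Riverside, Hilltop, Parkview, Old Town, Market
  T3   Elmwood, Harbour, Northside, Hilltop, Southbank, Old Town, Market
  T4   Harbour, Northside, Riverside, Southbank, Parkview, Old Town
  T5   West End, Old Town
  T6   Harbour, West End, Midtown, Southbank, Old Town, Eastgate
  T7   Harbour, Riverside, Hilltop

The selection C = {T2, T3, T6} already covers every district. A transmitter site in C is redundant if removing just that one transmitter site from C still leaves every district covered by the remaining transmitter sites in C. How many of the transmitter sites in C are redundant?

Drop T2: Riverside, Parkview uncovered — not redundant.
Drop T3: Elmwood, Northside uncovered — not redundant.
Drop T6: West End, Midtown, Eastgate uncovered — not redundant.
None of the transmitter sites in C is redundant.

0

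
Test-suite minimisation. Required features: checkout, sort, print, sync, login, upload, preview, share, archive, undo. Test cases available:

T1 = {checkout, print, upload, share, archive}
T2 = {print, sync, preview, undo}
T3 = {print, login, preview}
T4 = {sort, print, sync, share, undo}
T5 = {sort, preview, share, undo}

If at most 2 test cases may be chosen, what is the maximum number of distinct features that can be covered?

Choosing T1, T2 covers {checkout, print, sync, upload, preview, share, archive, undo} — 8 features.
No choice of 2 test cases does better; here sort, login are left uncovered.

8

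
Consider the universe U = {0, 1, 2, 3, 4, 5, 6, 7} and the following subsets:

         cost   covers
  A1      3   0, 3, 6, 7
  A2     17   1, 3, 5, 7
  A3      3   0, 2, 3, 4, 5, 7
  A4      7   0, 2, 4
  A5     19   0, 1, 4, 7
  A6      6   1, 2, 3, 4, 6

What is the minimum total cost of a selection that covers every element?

9

A3, A6 cover every element at cost 3 + 6 = 9.
Any cover uses at least 2 sets; among all covering selections none totals below 9.
Greedy by coverage-per-cost would pick A3, A1, A6 for 12 — worse than the optimum 9.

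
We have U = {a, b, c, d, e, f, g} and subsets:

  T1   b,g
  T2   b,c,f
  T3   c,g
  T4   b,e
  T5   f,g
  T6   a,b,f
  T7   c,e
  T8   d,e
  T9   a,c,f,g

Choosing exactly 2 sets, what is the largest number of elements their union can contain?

6

Choosing T4, T9 covers {a, b, c, e, f, g} — 6 elements.
No choice of 2 sets does better; here d is left uncovered.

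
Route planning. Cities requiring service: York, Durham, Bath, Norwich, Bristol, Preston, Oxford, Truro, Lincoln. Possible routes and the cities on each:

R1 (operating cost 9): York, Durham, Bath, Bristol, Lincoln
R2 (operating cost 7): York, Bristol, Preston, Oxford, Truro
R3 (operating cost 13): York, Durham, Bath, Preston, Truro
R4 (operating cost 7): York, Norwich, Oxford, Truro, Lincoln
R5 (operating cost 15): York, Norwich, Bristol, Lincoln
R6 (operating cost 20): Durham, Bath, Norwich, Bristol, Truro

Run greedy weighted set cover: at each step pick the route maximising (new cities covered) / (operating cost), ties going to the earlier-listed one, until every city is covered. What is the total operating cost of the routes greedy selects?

23

Pick 1: R2 adds 5 new (York, Bristol, Preston, Oxford, Truro) at operating cost 7 (ratio 5/7).
Pick 2: R1 adds 3 new (Durham, Bath, Lincoln) at operating cost 9 (ratio 3/9).
Pick 3: R4 adds 1 new (Norwich) at operating cost 7 (ratio 1/7).
Greedy total operating cost: 7 + 9 + 7 = 23.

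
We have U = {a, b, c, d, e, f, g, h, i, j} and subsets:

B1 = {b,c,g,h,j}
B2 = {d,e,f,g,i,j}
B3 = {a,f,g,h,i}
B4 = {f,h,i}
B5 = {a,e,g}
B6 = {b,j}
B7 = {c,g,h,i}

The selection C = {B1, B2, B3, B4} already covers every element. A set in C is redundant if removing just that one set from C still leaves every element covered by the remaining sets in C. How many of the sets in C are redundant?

1

Drop B1: b, c uncovered — not redundant.
Drop B2: d, e uncovered — not redundant.
Drop B3: a uncovered — not redundant.
Drop B4: the rest still cover every element — redundant.
1 redundant: B4.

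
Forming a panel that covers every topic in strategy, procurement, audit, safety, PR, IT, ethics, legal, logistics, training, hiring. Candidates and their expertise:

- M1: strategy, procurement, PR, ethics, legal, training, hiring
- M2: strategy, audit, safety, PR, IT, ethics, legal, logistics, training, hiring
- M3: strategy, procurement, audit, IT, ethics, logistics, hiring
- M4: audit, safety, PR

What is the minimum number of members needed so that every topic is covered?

2

M1, M2 together cover {strategy, procurement, audit, safety, PR, IT, ethics, legal, logistics, training, hiring} — every topic.
No single member contains all 11 topics, so 2 is optimal.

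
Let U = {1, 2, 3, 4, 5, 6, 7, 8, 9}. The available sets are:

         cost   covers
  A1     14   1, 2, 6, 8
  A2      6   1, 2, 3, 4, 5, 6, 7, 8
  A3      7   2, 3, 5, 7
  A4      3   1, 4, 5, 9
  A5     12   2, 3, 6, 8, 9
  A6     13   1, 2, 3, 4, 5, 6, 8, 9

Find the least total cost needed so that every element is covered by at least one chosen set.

9

A2, A4 cover every element at cost 6 + 3 = 9.
Any cover uses at least 2 sets; among all covering selections none totals below 9.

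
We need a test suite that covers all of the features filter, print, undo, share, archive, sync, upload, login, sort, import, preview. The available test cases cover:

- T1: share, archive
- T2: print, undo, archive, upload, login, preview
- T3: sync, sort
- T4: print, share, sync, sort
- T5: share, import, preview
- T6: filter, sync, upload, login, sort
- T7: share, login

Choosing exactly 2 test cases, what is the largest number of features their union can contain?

Choosing T2, T4 covers {print, undo, share, archive, sync, upload, login, sort, preview} — 9 features.
No choice of 2 test cases does better; here filter, import are left uncovered.

9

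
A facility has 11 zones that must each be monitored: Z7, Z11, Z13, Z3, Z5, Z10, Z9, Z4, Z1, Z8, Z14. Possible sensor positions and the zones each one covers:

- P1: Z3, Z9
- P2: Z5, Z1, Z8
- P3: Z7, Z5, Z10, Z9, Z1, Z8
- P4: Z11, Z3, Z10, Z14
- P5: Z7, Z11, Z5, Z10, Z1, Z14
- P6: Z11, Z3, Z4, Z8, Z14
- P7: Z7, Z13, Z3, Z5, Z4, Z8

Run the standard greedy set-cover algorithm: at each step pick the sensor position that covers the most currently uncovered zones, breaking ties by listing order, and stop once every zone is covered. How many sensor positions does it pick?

3

Pick 1: P3 covers 6 new zones (Z7, Z5, Z10, Z9, Z1, Z8).
Pick 2: P6 covers 4 new zones (Z11, Z3, Z4, Z14).
Pick 3: P7 covers 1 new zones (Z13).
Greedy uses 3 sensor positions.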